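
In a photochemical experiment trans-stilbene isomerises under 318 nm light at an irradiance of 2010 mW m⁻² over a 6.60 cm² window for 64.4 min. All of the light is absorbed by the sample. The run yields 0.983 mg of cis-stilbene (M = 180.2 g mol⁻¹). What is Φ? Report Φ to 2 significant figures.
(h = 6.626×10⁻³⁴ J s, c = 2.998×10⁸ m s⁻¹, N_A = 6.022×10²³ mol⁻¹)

Product: 0.983 mg / 180.2 g mol⁻¹ = 5.455×10⁻⁶ mol.
Photon energy at 318 nm: hc/λ = (6.626×10⁻³⁴)(2.998×10⁸)/(318×10⁻⁹) = 6.247×10⁻¹⁹ J.
Energy delivered: (2010 mW m⁻²)(6.60×10⁻⁴ m²)(3864 s) = 5.126 J.
Photons incident: 5.126 / 6.247×10⁻¹⁹ = 8.206×10¹⁸, i.e. 8.206×10¹⁸/6.022×10²³ = 1.363×10⁻⁵ mol.
Φ = 5.455×10⁻⁶ mol / 1.363×10⁻⁵ mol photons = 0.40.

Φ = 0.40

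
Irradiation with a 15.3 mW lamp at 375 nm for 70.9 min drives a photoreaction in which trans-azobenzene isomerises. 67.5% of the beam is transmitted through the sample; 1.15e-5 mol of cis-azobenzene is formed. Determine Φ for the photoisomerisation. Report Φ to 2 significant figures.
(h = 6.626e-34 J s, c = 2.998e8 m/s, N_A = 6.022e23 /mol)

Photon energy at 375 nm: hc/λ = (6.626e-34)(2.998e8)/(375e-9) = 5.297e-19 J.
Energy delivered: (15.3 mW)(4254 s) = 65.09 J.
Photons incident: 65.09 / 5.297e-19 = 1.229e20, i.e. 1.229e20/6.022e23 = 2.041e-4 mol.
Fraction absorbed: 1 − 67.5/100 = 0.3250.
Photons absorbed: 0.3250 × 2.041e-4 = 6.633e-5 mol.
Φ = 1.15e-5 mol / 6.633e-5 mol photons = 0.17.

Φ = 0.17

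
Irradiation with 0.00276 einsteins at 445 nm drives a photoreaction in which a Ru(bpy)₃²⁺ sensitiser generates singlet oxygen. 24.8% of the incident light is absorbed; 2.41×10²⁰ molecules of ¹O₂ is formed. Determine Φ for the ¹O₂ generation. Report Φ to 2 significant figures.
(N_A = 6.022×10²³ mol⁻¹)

Product: 2.41×10²⁰ / 6.022×10²³ = 4.002×10⁻⁴ mol.
Photons absorbed: 0.248 × 0.00276 = 6.845×10⁻⁴ mol.
Φ = 4.002×10⁻⁴ mol / 6.845×10⁻⁴ mol photons = 0.58.

Φ = 0.58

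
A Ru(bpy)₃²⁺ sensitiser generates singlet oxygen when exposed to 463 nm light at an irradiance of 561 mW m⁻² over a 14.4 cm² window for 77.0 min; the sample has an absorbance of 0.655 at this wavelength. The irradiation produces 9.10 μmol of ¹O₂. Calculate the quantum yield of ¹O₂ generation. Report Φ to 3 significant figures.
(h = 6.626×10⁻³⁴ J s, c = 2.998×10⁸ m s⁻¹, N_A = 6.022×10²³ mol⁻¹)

Φ = 0.809

Product: 9.10 μmol = 9.10×10⁻⁶ mol.
Photon energy at 463 nm: hc/λ = (6.626×10⁻³⁴)(2.998×10⁸)/(463×10⁻⁹) = 4.290×10⁻¹⁹ J.
Energy delivered: (561 mW m⁻²)(14.4×10⁻⁴ m²)(4620 s) = 3.732 J.
Photons incident: 3.732 / 4.290×10⁻¹⁹ = 8.699×10¹⁸, i.e. 8.699×10¹⁸/6.022×10²³ = 1.445×10⁻⁵ mol.
Fraction absorbed: 1 − 10^(−0.655) = 0.7787.
Photons absorbed: 0.7787 × 1.445×10⁻⁵ = 1.125×10⁻⁵ mol.
Φ = 9.10×10⁻⁶ mol / 1.125×10⁻⁵ mol photons = 0.809.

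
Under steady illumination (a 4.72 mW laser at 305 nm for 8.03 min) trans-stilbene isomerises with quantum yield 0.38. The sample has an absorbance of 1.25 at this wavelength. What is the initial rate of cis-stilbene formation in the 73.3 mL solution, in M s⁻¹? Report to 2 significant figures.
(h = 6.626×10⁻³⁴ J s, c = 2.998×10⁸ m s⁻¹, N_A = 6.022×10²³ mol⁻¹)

5.9×10⁻⁸ M s⁻¹

Photon energy at 305 nm: hc/λ = (6.626×10⁻³⁴)(2.998×10⁸)/(305×10⁻⁹) = 6.513×10⁻¹⁹ J.
Energy delivered: (4.72 mW)(481.8 s) = 2.274 J.
Photons incident: 2.274 / 6.513×10⁻¹⁹ = 3.491×10¹⁸, i.e. 3.491×10¹⁸/6.022×10²³ = 5.797×10⁻⁶ mol.
Fraction absorbed: 1 − 10^(−1.25) = 0.9438.
Photons absorbed: 0.9438 × 5.797×10⁻⁶ = 5.471×10⁻⁶ mol.
Product formed: 0.38 × 5.471×10⁻⁶ = 2.079×10⁻⁶ mol.
Rate: 2.079×10⁻⁶ mol / (481.8 s × 0.0733 L) = 5.9×10⁻⁸ M s⁻¹.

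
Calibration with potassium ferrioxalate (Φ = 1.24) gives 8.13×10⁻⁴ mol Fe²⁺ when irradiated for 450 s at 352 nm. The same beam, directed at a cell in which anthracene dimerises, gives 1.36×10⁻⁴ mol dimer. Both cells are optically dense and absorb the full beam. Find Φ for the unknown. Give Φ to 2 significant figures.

Φ = 0.21

Photons absorbed by the actinometer: 8.13×10⁻⁴ / 1.24 = 6.556×10⁻⁴ mol.
Φ(unknown) = 1.36×10⁻⁴ / 6.556×10⁻⁴ = 0.21.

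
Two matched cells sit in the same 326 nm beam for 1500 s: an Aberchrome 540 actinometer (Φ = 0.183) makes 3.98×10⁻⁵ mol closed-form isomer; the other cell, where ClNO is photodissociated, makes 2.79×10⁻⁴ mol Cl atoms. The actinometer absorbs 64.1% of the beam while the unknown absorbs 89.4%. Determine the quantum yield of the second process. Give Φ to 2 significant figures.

Photons absorbed by the actinometer: 3.98×10⁻⁵ / 0.183 = 2.175×10⁻⁴ mol.
Incident flux: 2.175×10⁻⁴ / 0.641 = 3.393×10⁻⁴ einstein.
Absorbed by unknown: 0.894 × 3.393×10⁻⁴ = 3.033×10⁻⁴ mol.
Φ(unknown) = 2.79×10⁻⁴ / 3.033×10⁻⁴ = 0.92.

Φ = 0.92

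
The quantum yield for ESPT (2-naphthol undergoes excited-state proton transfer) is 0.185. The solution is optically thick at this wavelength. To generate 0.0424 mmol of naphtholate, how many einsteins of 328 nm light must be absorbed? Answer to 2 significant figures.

Product: 0.0424 mmol = 4.24×10⁻⁵ mol.
Photons that must be absorbed: 4.24×10⁻⁵ / 0.185 = 2.292×10⁻⁴ mol.

2.3×10⁻⁴ einstein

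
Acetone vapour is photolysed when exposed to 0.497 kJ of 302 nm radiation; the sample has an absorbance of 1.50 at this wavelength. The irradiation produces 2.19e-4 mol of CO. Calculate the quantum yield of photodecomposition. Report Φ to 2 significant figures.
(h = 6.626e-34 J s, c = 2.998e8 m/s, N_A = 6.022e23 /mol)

Φ = 0.18

Photon energy at 302 nm: hc/λ = (6.626e-34)(2.998e8)/(302e-9) = 6.578e-19 J.
Incident energy: 0.497 kJ = 497 J.
Photons incident: 497 / 6.578e-19 = 7.555e20, i.e. 7.555e20/6.022e23 = 0.001255 mol.
Fraction absorbed: 1 − 10^(−1.50) = 0.9684.
Photons absorbed: 0.9684 × 0.001255 = 0.001215 mol.
Φ = 2.19e-4 mol / 0.001215 mol photons = 0.18.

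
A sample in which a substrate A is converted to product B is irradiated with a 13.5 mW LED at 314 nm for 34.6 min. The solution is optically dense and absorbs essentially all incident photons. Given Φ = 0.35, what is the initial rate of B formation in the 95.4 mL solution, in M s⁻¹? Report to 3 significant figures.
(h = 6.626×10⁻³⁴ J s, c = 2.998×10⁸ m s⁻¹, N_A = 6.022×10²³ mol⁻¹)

1.30×10⁻⁷ M s⁻¹

Photon energy at 314 nm: hc/λ = (6.626×10⁻³⁴)(2.998×10⁸)/(314×10⁻⁹) = 6.326×10⁻¹⁹ J.
Energy delivered: (13.5 mW)(2076 s) = 28.03 J.
Photons incident: 28.03 / 6.326×10⁻¹⁹ = 4.431×10¹⁹, i.e. 4.431×10¹⁹/6.022×10²³ = 7.358×10⁻⁵ mol.
Product formed: 0.35 × 7.358×10⁻⁵ = 2.575×10⁻⁵ mol.
Rate: 2.575×10⁻⁵ mol / (2076 s × 0.0954 L) = 1.30×10⁻⁷ M s⁻¹.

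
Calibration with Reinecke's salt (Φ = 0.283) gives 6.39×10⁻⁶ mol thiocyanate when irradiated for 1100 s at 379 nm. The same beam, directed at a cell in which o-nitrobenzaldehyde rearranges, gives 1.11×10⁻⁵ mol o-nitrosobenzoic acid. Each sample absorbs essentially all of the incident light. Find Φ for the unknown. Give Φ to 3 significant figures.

Φ = 0.492

Photons absorbed by the actinometer: 6.39×10⁻⁶ / 0.283 = 2.258×10⁻⁵ mol.
Φ(unknown) = 1.11×10⁻⁵ / 2.258×10⁻⁵ = 0.492.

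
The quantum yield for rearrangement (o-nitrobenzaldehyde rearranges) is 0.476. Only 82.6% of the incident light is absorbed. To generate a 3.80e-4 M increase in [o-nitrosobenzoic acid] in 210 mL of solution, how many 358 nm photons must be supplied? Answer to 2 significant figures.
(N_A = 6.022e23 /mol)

Product: (3.80e-4 M)(0.21 L) = 7.980e-5 mol.
Photons that must be absorbed: 7.980e-5 / 0.476 = 1.676e-4 mol.
Incident photons needed: 1.676e-4 / 0.826 = 2.029e-4 mol.
Photon count: 2.029e-4 × 6.022e23 = 1.2e20.

1.2e20 photons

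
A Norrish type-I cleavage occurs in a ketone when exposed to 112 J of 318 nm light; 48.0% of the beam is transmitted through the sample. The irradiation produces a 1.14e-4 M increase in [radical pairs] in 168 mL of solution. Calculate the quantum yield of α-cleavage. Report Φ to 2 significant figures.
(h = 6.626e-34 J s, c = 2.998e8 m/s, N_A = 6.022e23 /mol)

Φ = 0.12

Product: (1.14e-4 M)(0.168 L) = 1.915e-5 mol.
Photon energy at 318 nm: hc/λ = (6.626e-34)(2.998e8)/(318e-9) = 6.247e-19 J.
Photons incident: 112 / 6.247e-19 = 1.793e20, i.e. 1.793e20/6.022e23 = 2.977e-4 mol.
Fraction absorbed: 1 − 48.0/100 = 0.5200.
Photons absorbed: 0.5200 × 2.977e-4 = 1.548e-4 mol.
Φ = 1.915e-5 mol / 1.548e-4 mol photons = 0.12.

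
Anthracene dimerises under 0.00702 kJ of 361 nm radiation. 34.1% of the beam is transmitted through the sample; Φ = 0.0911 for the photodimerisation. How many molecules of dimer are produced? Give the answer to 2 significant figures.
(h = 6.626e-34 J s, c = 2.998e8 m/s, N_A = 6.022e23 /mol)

7.7e17 molecules

Photon energy at 361 nm: hc/λ = (6.626e-34)(2.998e8)/(361e-9) = 5.503e-19 J.
Incident energy: 0.00702 kJ = 7.02 J.
Photons incident: 7.02 / 5.503e-19 = 1.276e19, i.e. 1.276e19/6.022e23 = 2.119e-5 mol.
Fraction absorbed: 1 − 34.1/100 = 0.6590.
Photons absorbed: 0.6590 × 2.119e-5 = 1.396e-5 mol.
Product: Φ × n_abs = 0.0911 × 1.396e-5 = 1.272e-6 mol.
As a count: 1.272e-6 × 6.022e23 = 7.7e17.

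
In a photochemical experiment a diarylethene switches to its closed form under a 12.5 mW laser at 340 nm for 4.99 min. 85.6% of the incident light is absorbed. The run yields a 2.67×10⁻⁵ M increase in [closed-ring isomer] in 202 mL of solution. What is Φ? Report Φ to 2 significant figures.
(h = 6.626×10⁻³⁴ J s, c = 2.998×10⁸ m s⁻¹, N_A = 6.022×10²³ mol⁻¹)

Product: (2.67×10⁻⁵ M)(0.202 L) = 5.393×10⁻⁶ mol.
Photon energy at 340 nm: hc/λ = (6.626×10⁻³⁴)(2.998×10⁸)/(340×10⁻⁹) = 5.843×10⁻¹⁹ J.
Energy delivered: (12.5 mW)(299.4 s) = 3.743 J.
Photons incident: 3.743 / 5.843×10⁻¹⁹ = 6.406×10¹⁸, i.e. 6.406×10¹⁸/6.022×10²³ = 1.064×10⁻⁵ mol.
Photons absorbed: 0.856 × 1.064×10⁻⁵ = 9.108×10⁻⁶ mol.
Φ = 5.393×10⁻⁶ mol / 9.108×10⁻⁶ mol photons = 0.59.

Φ = 0.59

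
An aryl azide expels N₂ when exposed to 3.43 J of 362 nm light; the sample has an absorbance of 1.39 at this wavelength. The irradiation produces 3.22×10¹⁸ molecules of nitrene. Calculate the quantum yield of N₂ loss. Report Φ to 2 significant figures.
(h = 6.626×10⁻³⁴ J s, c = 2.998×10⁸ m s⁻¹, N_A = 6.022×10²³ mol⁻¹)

Product: 3.22×10¹⁸ / 6.022×10²³ = 5.347×10⁻⁶ mol.
Photon energy at 362 nm: hc/λ = (6.626×10⁻³⁴)(2.998×10⁸)/(362×10⁻⁹) = 5.487×10⁻¹⁹ J.
Photons incident: 3.43 / 5.487×10⁻¹⁹ = 6.251×10¹⁸, i.e. 6.251×10¹⁸/6.022×10²³ = 1.038×10⁻⁵ mol.
Fraction absorbed: 1 − 10^(−1.39) = 0.9593.
Photons absorbed: 0.9593 × 1.038×10⁻⁵ = 9.958×10⁻⁶ mol.
Φ = 5.347×10⁻⁶ mol / 9.958×10⁻⁶ mol photons = 0.54.

Φ = 0.54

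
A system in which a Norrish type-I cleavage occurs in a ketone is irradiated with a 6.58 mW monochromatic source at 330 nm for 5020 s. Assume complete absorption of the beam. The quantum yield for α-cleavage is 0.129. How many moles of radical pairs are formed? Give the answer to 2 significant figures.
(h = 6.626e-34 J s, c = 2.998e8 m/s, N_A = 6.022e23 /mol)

1.2e-5 mol

Photon energy at 330 nm: hc/λ = (6.626e-34)(2.998e8)/(330e-9) = 6.020e-19 J.
Energy delivered: (6.58 mW)(5020 s) = 33.03 J.
Photons incident: 33.03 / 6.020e-19 = 5.487e19, i.e. 5.487e19/6.022e23 = 9.112e-5 mol.
Product: Φ × n_abs = 0.129 × 9.112e-5 = 1.175e-5 mol.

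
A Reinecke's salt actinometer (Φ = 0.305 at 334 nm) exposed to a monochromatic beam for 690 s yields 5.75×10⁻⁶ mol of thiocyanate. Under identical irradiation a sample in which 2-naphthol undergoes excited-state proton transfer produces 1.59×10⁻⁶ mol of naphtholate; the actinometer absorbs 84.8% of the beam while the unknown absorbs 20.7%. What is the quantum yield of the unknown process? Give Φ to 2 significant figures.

Photons absorbed by the actinometer: 5.75×10⁻⁶ / 0.305 = 1.885×10⁻⁵ mol.
Incident flux: 1.885×10⁻⁵ / 0.848 = 2.223×10⁻⁵ einstein.
Absorbed by unknown: 0.207 × 2.223×10⁻⁵ = 4.602×10⁻⁶ mol.
Φ(unknown) = 1.59×10⁻⁶ / 4.602×10⁻⁶ = 0.35.

Φ = 0.35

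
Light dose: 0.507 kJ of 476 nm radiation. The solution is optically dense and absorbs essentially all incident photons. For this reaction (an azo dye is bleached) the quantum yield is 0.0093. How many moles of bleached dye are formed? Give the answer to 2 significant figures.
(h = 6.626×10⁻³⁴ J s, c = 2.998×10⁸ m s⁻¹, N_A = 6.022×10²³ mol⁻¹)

Photon energy at 476 nm: hc/λ = (6.626×10⁻³⁴)(2.998×10⁸)/(476×10⁻⁹) = 4.173×10⁻¹⁹ J.
Incident energy: 0.507 kJ = 507 J.
Photons incident: 507 / 4.173×10⁻¹⁹ = 1.215×10²¹, i.e. 1.215×10²¹/6.022×10²³ = 0.002018 mol.
Product: Φ × n_abs = 0.0093 × 0.002018 = 1.877×10⁻⁵ mol.

1.9×10⁻⁵ mol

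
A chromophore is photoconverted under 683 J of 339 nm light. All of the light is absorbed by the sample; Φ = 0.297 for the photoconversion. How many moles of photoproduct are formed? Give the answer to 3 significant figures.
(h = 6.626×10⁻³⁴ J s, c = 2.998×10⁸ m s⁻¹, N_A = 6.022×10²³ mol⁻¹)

Photon energy at 339 nm: hc/λ = (6.626×10⁻³⁴)(2.998×10⁸)/(339×10⁻⁹) = 5.860×10⁻¹⁹ J.
Photons incident: 683 / 5.860×10⁻¹⁹ = 1.166×10²¹, i.e. 1.166×10²¹/6.022×10²³ = 0.001936 mol.
Product: Φ × n_abs = 0.297 × 0.001936 = 5.750×10⁻⁴ mol.

5.75×10⁻⁴ mol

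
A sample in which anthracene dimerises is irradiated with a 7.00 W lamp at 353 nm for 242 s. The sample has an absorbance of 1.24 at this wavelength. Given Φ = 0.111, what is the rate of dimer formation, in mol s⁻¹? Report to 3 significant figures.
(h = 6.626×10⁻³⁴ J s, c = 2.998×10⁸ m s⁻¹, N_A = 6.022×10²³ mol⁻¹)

2.16×10⁻⁶ mol s⁻¹

Photon energy at 353 nm: hc/λ = (6.626×10⁻³⁴)(2.998×10⁸)/(353×10⁻⁹) = 5.627×10⁻¹⁹ J.
Energy delivered: (7.00 W)(242 s) = 1694 J.
Photons incident: 1694 / 5.627×10⁻¹⁹ = 3.010×10²¹, i.e. 3.010×10²¹/6.022×10²³ = 0.004998 mol.
Fraction absorbed: 1 − 10^(−1.24) = 0.9425.
Photons absorbed: 0.9425 × 0.004998 = 0.004711 mol.
Product formed: 0.111 × 0.004711 = 5.229×10⁻⁴ mol.
Rate: 5.229×10⁻⁴ / 242 s = 2.16×10⁻⁶ mol s⁻¹.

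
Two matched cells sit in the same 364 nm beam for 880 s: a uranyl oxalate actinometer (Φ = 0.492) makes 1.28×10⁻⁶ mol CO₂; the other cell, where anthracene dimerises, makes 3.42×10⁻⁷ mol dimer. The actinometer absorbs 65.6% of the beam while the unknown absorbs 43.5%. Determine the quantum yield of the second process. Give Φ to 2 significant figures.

Φ = 0.20

Photons absorbed by the actinometer: 1.28×10⁻⁶ / 0.492 = 2.602×10⁻⁶ mol.
Incident flux: 2.602×10⁻⁶ / 0.656 = 3.966×10⁻⁶ einstein.
Absorbed by unknown: 0.435 × 3.966×10⁻⁶ = 1.725×10⁻⁶ mol.
Φ(unknown) = 3.42×10⁻⁷ / 1.725×10⁻⁶ = 0.20.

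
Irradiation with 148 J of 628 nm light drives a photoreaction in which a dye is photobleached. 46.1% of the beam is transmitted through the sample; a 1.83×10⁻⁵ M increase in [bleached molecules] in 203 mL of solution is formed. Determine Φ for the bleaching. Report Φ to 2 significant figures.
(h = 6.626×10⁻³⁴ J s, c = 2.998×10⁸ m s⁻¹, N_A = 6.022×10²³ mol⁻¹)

Product: (1.83×10⁻⁵ M)(0.203 L) = 3.715×10⁻⁶ mol.
Photon energy at 628 nm: hc/λ = (6.626×10⁻³⁴)(2.998×10⁸)/(628×10⁻⁹) = 3.163×10⁻¹⁹ J.
Photons incident: 148 / 3.163×10⁻¹⁹ = 4.679×10²⁰, i.e. 4.679×10²⁰/6.022×10²³ = 7.770×10⁻⁴ mol.
Fraction absorbed: 1 − 46.1/100 = 0.5390.
Photons absorbed: 0.5390 × 7.770×10⁻⁴ = 4.188×10⁻⁴ mol.
Φ = 3.715×10⁻⁶ mol / 4.188×10⁻⁴ mol photons = 0.0089.

Φ = 0.0089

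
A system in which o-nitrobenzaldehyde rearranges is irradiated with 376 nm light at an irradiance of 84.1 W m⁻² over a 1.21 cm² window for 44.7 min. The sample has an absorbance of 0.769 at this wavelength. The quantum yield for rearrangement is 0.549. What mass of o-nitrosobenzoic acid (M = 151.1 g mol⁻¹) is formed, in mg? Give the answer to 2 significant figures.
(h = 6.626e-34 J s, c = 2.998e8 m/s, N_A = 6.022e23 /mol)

5.9 mg

Photon energy at 376 nm: hc/λ = (6.626e-34)(2.998e8)/(376e-9) = 5.283e-19 J.
Energy delivered: (84.1 W m⁻²)(1.21e-4 m²)(2682 s) = 27.29 J.
Photons incident: 27.29 / 5.283e-19 = 5.166e19, i.e. 5.166e19/6.022e23 = 8.579e-5 mol.
Fraction absorbed: 1 − 10^(−0.769) = 0.8298.
Photons absorbed: 0.8298 × 8.579e-5 = 7.119e-5 mol.
Product: Φ × n_abs = 0.549 × 7.119e-5 = 3.908e-5 mol.
Mass: 3.908e-5 × 151.1 = 0.005905 g = 5.9 mg.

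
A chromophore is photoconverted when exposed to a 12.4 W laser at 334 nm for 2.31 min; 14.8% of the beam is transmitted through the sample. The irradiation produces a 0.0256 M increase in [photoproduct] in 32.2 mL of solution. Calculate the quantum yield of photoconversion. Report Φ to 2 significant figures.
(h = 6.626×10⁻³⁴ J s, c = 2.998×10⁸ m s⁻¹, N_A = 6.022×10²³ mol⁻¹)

Product: (0.0256 M)(0.0322 L) = 8.243×10⁻⁴ mol.
Photon energy at 334 nm: hc/λ = (6.626×10⁻³⁴)(2.998×10⁸)/(334×10⁻⁹) = 5.948×10⁻¹⁹ J.
Energy delivered: (12.4 W)(138.6 s) = 1719 J.
Photons incident: 1719 / 5.948×10⁻¹⁹ = 2.890×10²¹, i.e. 2.890×10²¹/6.022×10²³ = 0.004799 mol.
Fraction absorbed: 1 − 14.8/100 = 0.8520.
Photons absorbed: 0.8520 × 0.004799 = 0.004089 mol.
Φ = 8.243×10⁻⁴ mol / 0.004089 mol photons = 0.20.

Φ = 0.20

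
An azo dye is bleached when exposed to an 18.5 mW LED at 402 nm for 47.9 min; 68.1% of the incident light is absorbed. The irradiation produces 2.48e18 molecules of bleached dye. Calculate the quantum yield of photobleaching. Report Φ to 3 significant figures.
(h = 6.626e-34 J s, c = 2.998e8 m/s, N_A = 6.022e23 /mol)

Product: 2.48e18 / 6.022e23 = 4.118e-6 mol.
Photon energy at 402 nm: hc/λ = (6.626e-34)(2.998e8)/(402e-9) = 4.941e-19 J.
Energy delivered: (18.5 mW)(2874 s) = 53.17 J.
Photons incident: 53.17 / 4.941e-19 = 1.076e20, i.e. 1.076e20/6.022e23 = 1.787e-4 mol.
Photons absorbed: 0.681 × 1.787e-4 = 1.217e-4 mol.
Φ = 4.118e-6 mol / 1.217e-4 mol photons = 0.0338.

Φ = 0.0338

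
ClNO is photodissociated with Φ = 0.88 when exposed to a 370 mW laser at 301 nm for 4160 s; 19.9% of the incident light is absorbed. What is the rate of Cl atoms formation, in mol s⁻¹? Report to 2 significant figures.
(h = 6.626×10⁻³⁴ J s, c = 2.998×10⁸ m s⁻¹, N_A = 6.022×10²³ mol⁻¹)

1.6×10⁻⁷ mol s⁻¹

Photon energy at 301 nm: hc/λ = (6.626×10⁻³⁴)(2.998×10⁸)/(301×10⁻⁹) = 6.600×10⁻¹⁹ J.
Energy delivered: (370 mW)(4160 s) = 1539 J.
Photons incident: 1539 / 6.600×10⁻¹⁹ = 2.332×10²¹, i.e. 2.332×10²¹/6.022×10²³ = 0.003872 mol.
Photons absorbed: 0.199 × 0.003872 = 7.705×10⁻⁴ mol.
Product formed: 0.88 × 7.705×10⁻⁴ = 6.780×10⁻⁴ mol.
Rate: 6.780×10⁻⁴ / 4160 s = 1.6×10⁻⁷ mol s⁻¹.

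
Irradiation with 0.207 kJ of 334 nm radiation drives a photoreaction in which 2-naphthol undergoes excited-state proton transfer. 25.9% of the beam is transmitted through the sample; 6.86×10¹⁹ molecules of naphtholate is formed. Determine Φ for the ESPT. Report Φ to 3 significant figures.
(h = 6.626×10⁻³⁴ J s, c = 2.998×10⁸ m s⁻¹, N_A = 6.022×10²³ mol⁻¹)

Φ = 0.266

Product: 6.86×10¹⁹ / 6.022×10²³ = 1.139×10⁻⁴ mol.
Photon energy at 334 nm: hc/λ = (6.626×10⁻³⁴)(2.998×10⁸)/(334×10⁻⁹) = 5.948×10⁻¹⁹ J.
Incident energy: 0.207 kJ = 207 J.
Photons incident: 207 / 5.948×10⁻¹⁹ = 3.480×10²⁰, i.e. 3.480×10²⁰/6.022×10²³ = 5.779×10⁻⁴ mol.
Fraction absorbed: 1 − 25.9/100 = 0.7410.
Photons absorbed: 0.7410 × 5.779×10⁻⁴ = 4.282×10⁻⁴ mol.
Φ = 1.139×10⁻⁴ mol / 4.282×10⁻⁴ mol photons = 0.266.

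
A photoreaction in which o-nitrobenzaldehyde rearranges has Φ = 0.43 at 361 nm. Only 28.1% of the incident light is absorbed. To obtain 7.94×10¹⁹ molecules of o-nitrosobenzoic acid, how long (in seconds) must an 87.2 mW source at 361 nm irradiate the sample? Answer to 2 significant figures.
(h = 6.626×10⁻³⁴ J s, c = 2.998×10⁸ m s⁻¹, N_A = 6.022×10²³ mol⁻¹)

Product: 7.94×10¹⁹ / 6.022×10²³ = 1.318×10⁻⁴ mol.
Photons that must be absorbed: 1.318×10⁻⁴ / 0.43 = 3.065×10⁻⁴ mol.
Incident photons needed: 3.065×10⁻⁴ / 0.281 = 0.001091 mol.
Photon energy: hc/λ = 5.503×10⁻¹⁹ J; per mole, 3.314×10⁵ J mol⁻¹.
Energy required: 0.001091 × 3.314×10⁵ = 361.6 J.
Time: 361.6 J / 0.0872 W = 4100 s.

t ≈ 4100 s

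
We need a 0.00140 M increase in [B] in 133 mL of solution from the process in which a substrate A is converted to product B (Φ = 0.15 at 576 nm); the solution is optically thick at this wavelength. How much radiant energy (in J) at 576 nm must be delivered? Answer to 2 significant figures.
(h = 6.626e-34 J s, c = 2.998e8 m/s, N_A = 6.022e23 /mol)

260 J

Product: (0.00140 M)(0.133 L) = 1.862e-4 mol.
Photons that must be absorbed: 1.862e-4 / 0.15 = 0.001241 mol.
Photon energy: hc/λ = 3.449e-19 J; per mole, 2.077e5 J mol⁻¹.
Energy required: 0.001241 × 2.077e5 = 260 J.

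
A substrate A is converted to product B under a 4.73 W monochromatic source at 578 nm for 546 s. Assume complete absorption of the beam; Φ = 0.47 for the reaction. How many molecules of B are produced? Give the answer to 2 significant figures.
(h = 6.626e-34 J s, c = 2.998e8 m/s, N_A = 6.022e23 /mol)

Photon energy at 578 nm: hc/λ = (6.626e-34)(2.998e8)/(578e-9) = 3.437e-19 J.
Energy delivered: (4.73 W)(546 s) = 2583 J.
Photons incident: 2583 / 3.437e-19 = 7.515e21, i.e. 7.515e21/6.022e23 = 0.01248 mol.
Product: Φ × n_abs = 0.47 × 0.01248 = 0.005866 mol.
As a count: 0.005866 × 6.022e23 = 3.5e21.

3.5e21 molecules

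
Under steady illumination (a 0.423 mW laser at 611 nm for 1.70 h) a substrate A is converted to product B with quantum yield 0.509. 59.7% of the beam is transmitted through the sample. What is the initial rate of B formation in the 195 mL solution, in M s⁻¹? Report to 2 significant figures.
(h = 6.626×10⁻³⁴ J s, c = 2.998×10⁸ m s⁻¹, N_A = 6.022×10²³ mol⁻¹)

Photon energy at 611 nm: hc/λ = (6.626×10⁻³⁴)(2.998×10⁸)/(611×10⁻⁹) = 3.251×10⁻¹⁹ J.
Energy delivered: (0.423 mW)(6120 s) = 2.589 J.
Photons incident: 2.589 / 3.251×10⁻¹⁹ = 7.964×10¹⁸, i.e. 7.964×10¹⁸/6.022×10²³ = 1.322×10⁻⁵ mol.
Fraction absorbed: 1 − 59.7/100 = 0.4030.
Photons absorbed: 0.4030 × 1.322×10⁻⁵ = 5.328×10⁻⁶ mol.
Product formed: 0.509 × 5.328×10⁻⁶ = 2.712×10⁻⁶ mol.
Rate: 2.712×10⁻⁶ mol / (6120 s × 0.195 L) = 2.3×10⁻⁹ M s⁻¹.

2.3×10⁻⁹ M s⁻¹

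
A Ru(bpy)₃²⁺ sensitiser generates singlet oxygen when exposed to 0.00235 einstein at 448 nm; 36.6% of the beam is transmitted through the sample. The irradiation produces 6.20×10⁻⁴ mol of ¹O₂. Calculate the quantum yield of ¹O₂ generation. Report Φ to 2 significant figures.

Φ = 0.42

Fraction absorbed: 1 − 36.6/100 = 0.6340.
Photons absorbed: 0.6340 × 0.00235 = 0.001490 mol.
Φ = 6.20×10⁻⁴ mol / 0.001490 mol photons = 0.42.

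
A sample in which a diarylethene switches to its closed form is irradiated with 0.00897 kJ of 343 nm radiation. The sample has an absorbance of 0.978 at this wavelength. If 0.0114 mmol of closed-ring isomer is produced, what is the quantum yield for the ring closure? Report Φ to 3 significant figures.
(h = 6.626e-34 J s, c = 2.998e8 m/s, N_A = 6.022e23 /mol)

Product: 0.0114 mmol = 1.14e-5 mol.
Photon energy at 343 nm: hc/λ = (6.626e-34)(2.998e8)/(343e-9) = 5.791e-19 J.
Incident energy: 0.00897 kJ = 8.97 J.
Photons incident: 8.97 / 5.791e-19 = 1.549e19, i.e. 1.549e19/6.022e23 = 2.572e-5 mol.
Fraction absorbed: 1 − 10^(−0.978) = 0.8948.
Photons absorbed: 0.8948 × 2.572e-5 = 2.301e-5 mol.
Φ = 1.14e-5 mol / 2.301e-5 mol photons = 0.495.

Φ = 0.495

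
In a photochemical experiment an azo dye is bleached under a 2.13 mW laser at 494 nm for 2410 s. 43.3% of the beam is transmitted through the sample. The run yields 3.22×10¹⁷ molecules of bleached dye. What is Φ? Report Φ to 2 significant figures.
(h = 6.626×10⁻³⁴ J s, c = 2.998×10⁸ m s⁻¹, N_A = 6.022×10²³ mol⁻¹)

Φ = 0.044

Product: 3.22×10¹⁷ / 6.022×10²³ = 5.347×10⁻⁷ mol.
Photon energy at 494 nm: hc/λ = (6.626×10⁻³⁴)(2.998×10⁸)/(494×10⁻⁹) = 4.021×10⁻¹⁹ J.
Energy delivered: (2.13 mW)(2410 s) = 5.133 J.
Photons incident: 5.133 / 4.021×10⁻¹⁹ = 1.277×10¹⁹, i.e. 1.277×10¹⁹/6.022×10²³ = 2.121×10⁻⁵ mol.
Fraction absorbed: 1 − 43.3/100 = 0.5670.
Photons absorbed: 0.5670 × 2.121×10⁻⁵ = 1.203×10⁻⁵ mol.
Φ = 5.347×10⁻⁷ mol / 1.203×10⁻⁵ mol photons = 0.044.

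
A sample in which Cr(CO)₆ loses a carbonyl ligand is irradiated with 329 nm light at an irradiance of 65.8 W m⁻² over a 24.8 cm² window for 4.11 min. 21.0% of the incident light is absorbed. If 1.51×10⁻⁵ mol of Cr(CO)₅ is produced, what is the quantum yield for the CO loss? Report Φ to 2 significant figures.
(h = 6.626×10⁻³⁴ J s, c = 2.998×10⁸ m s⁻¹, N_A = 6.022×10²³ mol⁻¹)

Φ = 0.65

Photon energy at 329 nm: hc/λ = (6.626×10⁻³⁴)(2.998×10⁸)/(329×10⁻⁹) = 6.038×10⁻¹⁹ J.
Energy delivered: (65.8 W m⁻²)(24.8×10⁻⁴ m²)(246.6 s) = 40.24 J.
Photons incident: 40.24 / 6.038×10⁻¹⁹ = 6.664×10¹⁹, i.e. 6.664×10¹⁹/6.022×10²³ = 1.107×10⁻⁴ mol.
Photons absorbed: 0.210 × 1.107×10⁻⁴ = 2.325×10⁻⁵ mol.
Φ = 1.51×10⁻⁵ mol / 2.325×10⁻⁵ mol photons = 0.65.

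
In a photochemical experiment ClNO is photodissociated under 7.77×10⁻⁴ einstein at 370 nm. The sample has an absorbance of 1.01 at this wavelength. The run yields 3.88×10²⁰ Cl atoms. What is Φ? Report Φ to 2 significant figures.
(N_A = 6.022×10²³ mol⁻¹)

Φ = 0.92

Product: 3.88×10²⁰ / 6.022×10²³ = 6.443×10⁻⁴ mol.
Fraction absorbed: 1 − 10^(−1.01) = 0.9023.
Photons absorbed: 0.9023 × 7.77×10⁻⁴ = 7.011×10⁻⁴ mol.
Φ = 6.443×10⁻⁴ mol / 7.011×10⁻⁴ mol photons = 0.92.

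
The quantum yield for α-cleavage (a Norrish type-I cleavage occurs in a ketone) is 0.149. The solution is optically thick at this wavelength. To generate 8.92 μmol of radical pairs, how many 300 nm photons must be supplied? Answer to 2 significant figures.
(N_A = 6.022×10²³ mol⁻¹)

Product: 8.92 μmol = 8.92×10⁻⁶ mol.
Photons that must be absorbed: 8.92×10⁻⁶ / 0.149 = 5.987×10⁻⁵ mol.
Photon count: 5.987×10⁻⁵ × 6.022×10²³ = 3.6×10¹⁹.

3.6×10¹⁹ photons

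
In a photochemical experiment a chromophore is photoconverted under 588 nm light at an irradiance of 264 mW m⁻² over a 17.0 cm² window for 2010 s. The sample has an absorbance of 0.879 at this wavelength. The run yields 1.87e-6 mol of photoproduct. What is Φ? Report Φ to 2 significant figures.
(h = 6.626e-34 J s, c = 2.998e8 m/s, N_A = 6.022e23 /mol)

Photon energy at 588 nm: hc/λ = (6.626e-34)(2.998e8)/(588e-9) = 3.378e-19 J.
Energy delivered: (264 mW m⁻²)(17.0e-4 m²)(2010 s) = 0.9021 J.
Photons incident: 0.9021 / 3.378e-19 = 2.671e18, i.e. 2.671e18/6.022e23 = 4.435e-6 mol.
Fraction absorbed: 1 − 10^(−0.879) = 0.8679.
Photons absorbed: 0.8679 × 4.435e-6 = 3.849e-6 mol.
Φ = 1.87e-6 mol / 3.849e-6 mol photons = 0.49.

Φ = 0.49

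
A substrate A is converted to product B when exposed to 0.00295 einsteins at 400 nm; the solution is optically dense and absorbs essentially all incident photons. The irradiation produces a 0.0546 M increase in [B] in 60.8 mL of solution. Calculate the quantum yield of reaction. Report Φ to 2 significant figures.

Φ = 1.1

Product: (0.0546 M)(0.0608 L) = 0.003320 mol.
Φ = 0.003320 mol / 0.00295 mol photons = 1.1.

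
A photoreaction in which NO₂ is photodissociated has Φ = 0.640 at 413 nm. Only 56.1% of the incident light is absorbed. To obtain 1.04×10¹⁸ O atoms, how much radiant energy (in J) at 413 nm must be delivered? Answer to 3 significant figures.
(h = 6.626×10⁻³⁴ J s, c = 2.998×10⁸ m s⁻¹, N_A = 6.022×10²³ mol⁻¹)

Product: 1.04×10¹⁸ / 6.022×10²³ = 1.727×10⁻⁶ mol.
Photons that must be absorbed: 1.727×10⁻⁶ / 0.640 = 2.698×10⁻⁶ mol.
Incident photons needed: 2.698×10⁻⁶ / 0.561 = 4.809×10⁻⁶ mol.
Photon energy: hc/λ = 4.810×10⁻¹⁹ J; per mole, 2.897×10⁵ J mol⁻¹.
Energy required: 4.809×10⁻⁶ × 2.897×10⁵ = 1.39 J.

1.39 J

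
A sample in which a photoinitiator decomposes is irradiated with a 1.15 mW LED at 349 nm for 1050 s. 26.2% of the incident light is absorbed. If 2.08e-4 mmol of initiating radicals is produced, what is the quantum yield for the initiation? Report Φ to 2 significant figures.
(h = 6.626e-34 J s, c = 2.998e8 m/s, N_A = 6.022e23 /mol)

Φ = 0.23

Product: 2.08e-4 mmol = 2.08e-7 mol.
Photon energy at 349 nm: hc/λ = (6.626e-34)(2.998e8)/(349e-9) = 5.692e-19 J.
Energy delivered: (1.15 mW)(1050 s) = 1.208 J.
Photons incident: 1.208 / 5.692e-19 = 2.122e18, i.e. 2.122e18/6.022e23 = 3.524e-6 mol.
Photons absorbed: 0.262 × 3.524e-6 = 9.233e-7 mol.
Φ = 2.08e-7 mol / 9.233e-7 mol photons = 0.23.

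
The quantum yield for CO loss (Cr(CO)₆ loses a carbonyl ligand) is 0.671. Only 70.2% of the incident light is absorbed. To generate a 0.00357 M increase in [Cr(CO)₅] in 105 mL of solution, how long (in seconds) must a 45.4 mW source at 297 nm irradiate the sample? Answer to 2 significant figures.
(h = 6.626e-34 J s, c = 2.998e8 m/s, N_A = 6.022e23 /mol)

t ≈ 7100 s

Product: (0.00357 M)(0.105 L) = 3.749e-4 mol.
Photons that must be absorbed: 3.749e-4 / 0.671 = 5.587e-4 mol.
Incident photons needed: 5.587e-4 / 0.702 = 7.959e-4 mol.
Photon energy: hc/λ = 6.688e-19 J; per mole, 4.028e5 J mol⁻¹.
Energy required: 7.959e-4 × 4.028e5 = 320.6 J.
Time: 320.6 J / 0.0454 W = 7100 s.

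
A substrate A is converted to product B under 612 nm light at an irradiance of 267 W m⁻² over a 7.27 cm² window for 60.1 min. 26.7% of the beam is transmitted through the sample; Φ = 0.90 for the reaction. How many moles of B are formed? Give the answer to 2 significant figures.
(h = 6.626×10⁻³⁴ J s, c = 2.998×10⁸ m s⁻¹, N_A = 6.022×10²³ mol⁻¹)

Photon energy at 612 nm: hc/λ = (6.626×10⁻³⁴)(2.998×10⁸)/(612×10⁻⁹) = 3.246×10⁻¹⁹ J.
Energy delivered: (267 W m⁻²)(7.27×10⁻⁴ m²)(3606 s) = 700.0 J.
Photons incident: 700.0 / 3.246×10⁻¹⁹ = 2.157×10²¹, i.e. 2.157×10²¹/6.022×10²³ = 0.003582 mol.
Fraction absorbed: 1 − 26.7/100 = 0.7330.
Photons absorbed: 0.7330 × 0.003582 = 0.002626 mol.
Product: Φ × n_abs = 0.90 × 0.002626 = 0.002363 mol.

0.0024 mol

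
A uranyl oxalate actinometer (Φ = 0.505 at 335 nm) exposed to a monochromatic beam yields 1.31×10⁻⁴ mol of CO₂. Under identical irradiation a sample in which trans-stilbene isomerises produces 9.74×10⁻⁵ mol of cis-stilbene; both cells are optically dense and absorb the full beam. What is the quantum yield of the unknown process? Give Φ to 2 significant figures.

Φ = 0.38

Photons absorbed by the actinometer: 1.31×10⁻⁴ / 0.505 = 2.594×10⁻⁴ mol.
Φ(unknown) = 9.74×10⁻⁵ / 2.594×10⁻⁴ = 0.38.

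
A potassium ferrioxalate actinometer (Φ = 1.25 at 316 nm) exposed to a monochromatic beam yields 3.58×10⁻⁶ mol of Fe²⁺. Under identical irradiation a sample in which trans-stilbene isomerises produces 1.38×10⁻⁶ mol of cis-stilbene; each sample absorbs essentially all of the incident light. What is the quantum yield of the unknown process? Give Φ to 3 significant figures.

Photons absorbed by the actinometer: 3.58×10⁻⁶ / 1.25 = 2.864×10⁻⁶ mol.
Φ(unknown) = 1.38×10⁻⁶ / 2.864×10⁻⁶ = 0.482.

Φ = 0.482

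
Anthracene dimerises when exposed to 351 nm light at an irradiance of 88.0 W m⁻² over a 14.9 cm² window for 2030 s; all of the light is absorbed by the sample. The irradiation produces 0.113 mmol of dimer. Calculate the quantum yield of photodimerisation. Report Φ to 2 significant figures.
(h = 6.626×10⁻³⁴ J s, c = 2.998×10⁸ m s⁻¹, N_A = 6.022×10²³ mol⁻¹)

Φ = 0.14

Product: 0.113 mmol = 1.13×10⁻⁴ mol.
Photon energy at 351 nm: hc/λ = (6.626×10⁻³⁴)(2.998×10⁸)/(351×10⁻⁹) = 5.659×10⁻¹⁹ J.
Energy delivered: (88.0 W m⁻²)(14.9×10⁻⁴ m²)(2030 s) = 266.2 J.
Photons incident: 266.2 / 5.659×10⁻¹⁹ = 4.704×10²⁰, i.e. 4.704×10²⁰/6.022×10²³ = 7.811×10⁻⁴ mol.
Φ = 1.13×10⁻⁴ mol / 7.811×10⁻⁴ mol photons = 0.14.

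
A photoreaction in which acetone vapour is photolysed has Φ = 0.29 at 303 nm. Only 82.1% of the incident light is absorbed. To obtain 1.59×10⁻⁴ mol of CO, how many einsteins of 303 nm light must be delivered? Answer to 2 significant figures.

6.7×10⁻⁴ einstein

Photons that must be absorbed: 1.59×10⁻⁴ / 0.29 = 5.483×10⁻⁴ mol.
Incident photons needed: 5.483×10⁻⁴ / 0.821 = 6.678×10⁻⁴ mol.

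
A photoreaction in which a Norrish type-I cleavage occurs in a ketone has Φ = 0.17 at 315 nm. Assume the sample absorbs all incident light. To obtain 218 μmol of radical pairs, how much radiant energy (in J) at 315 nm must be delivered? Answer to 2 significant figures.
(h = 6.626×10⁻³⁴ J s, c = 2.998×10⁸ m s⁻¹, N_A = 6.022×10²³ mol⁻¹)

490 J

Product: 218 μmol = 2.18×10⁻⁴ mol.
Photons that must be absorbed: 2.18×10⁻⁴ / 0.17 = 0.001282 mol.
Photon energy: hc/λ = 6.306×10⁻¹⁹ J; per mole, 3.797×10⁵ J mol⁻¹.
Energy required: 0.001282 × 3.797×10⁵ = 490 J.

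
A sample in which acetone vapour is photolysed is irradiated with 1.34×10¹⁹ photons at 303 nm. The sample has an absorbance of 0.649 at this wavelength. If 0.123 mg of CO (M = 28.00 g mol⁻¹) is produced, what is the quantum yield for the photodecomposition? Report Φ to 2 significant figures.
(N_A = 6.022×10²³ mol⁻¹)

Φ = 0.25

Product: 0.123 mg / 28.00 g mol⁻¹ = 4.393×10⁻⁶ mol.
Moles of photons: 1.34×10¹⁹ / 6.022×10²³ = 2.225×10⁻⁵ mol.
Fraction absorbed: 1 − 10^(−0.649) = 0.7756.
Photons absorbed: 0.7756 × 2.225×10⁻⁵ = 1.726×10⁻⁵ mol.
Φ = 4.393×10⁻⁶ mol / 1.726×10⁻⁵ mol photons = 0.25.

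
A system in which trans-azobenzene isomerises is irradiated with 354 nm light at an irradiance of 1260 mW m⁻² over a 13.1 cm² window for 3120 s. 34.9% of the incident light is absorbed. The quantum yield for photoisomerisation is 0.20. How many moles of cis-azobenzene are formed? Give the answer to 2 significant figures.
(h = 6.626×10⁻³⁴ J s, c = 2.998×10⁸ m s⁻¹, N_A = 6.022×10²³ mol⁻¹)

1.1×10⁻⁶ mol

Photon energy at 354 nm: hc/λ = (6.626×10⁻³⁴)(2.998×10⁸)/(354×10⁻⁹) = 5.612×10⁻¹⁹ J.
Energy delivered: (1260 mW m⁻²)(13.1×10⁻⁴ m²)(3120 s) = 5.150 J.
Photons incident: 5.150 / 5.612×10⁻¹⁹ = 9.177×10¹⁸, i.e. 9.177×10¹⁸/6.022×10²³ = 1.524×10⁻⁵ mol.
Photons absorbed: 0.349 × 1.524×10⁻⁵ = 5.319×10⁻⁶ mol.
Product: Φ × n_abs = 0.20 × 5.319×10⁻⁶ = 1.064×10⁻⁶ mol.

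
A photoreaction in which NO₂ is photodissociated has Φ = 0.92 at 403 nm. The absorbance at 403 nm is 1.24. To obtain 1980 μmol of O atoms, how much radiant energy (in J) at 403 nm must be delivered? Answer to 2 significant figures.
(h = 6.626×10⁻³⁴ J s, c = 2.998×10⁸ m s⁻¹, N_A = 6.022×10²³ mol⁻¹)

Product: 1980 μmol = 0.00198 mol.
Photons that must be absorbed: 0.00198 / 0.92 = 0.002152 mol.
Fraction absorbed: 1 − 10^(−1.24) = 0.9425.
Incident photons needed: 0.002152 / 0.9425 = 0.002283 mol.
Photon energy: hc/λ = 4.929×10⁻¹⁹ J; per mole, 2.968×10⁵ J mol⁻¹.
Energy required: 0.002283 × 2.968×10⁵ = 680 J.

680 J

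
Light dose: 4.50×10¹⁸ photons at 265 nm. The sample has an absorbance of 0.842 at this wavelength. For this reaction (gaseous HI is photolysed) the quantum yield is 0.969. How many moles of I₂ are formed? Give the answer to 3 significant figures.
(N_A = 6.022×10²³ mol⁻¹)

6.20×10⁻⁶ mol

Moles of photons: 4.50×10¹⁸ / 6.022×10²³ = 7.473×10⁻⁶ mol.
Fraction absorbed: 1 − 10^(−0.842) = 0.8561.
Photons absorbed: 0.8561 × 7.473×10⁻⁶ = 6.398×10⁻⁶ mol.
Product: Φ × n_abs = 0.969 × 6.398×10⁻⁶ = 6.200×10⁻⁶ mol.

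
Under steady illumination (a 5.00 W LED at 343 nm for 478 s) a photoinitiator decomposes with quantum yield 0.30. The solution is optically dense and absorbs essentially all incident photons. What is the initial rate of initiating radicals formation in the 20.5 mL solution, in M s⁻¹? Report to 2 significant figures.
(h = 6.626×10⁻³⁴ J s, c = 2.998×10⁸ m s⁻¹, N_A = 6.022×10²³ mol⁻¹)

2.1×10⁻⁴ M s⁻¹

Photon energy at 343 nm: hc/λ = (6.626×10⁻³⁴)(2.998×10⁸)/(343×10⁻⁹) = 5.791×10⁻¹⁹ J.
Energy delivered: (5.00 W)(478 s) = 2390 J.
Photons incident: 2390 / 5.791×10⁻¹⁹ = 4.127×10²¹, i.e. 4.127×10²¹/6.022×10²³ = 0.006853 mol.
Product formed: 0.30 × 0.006853 = 0.002056 mol.
Rate: 0.002056 mol / (478 s × 0.0205 L) = 2.1×10⁻⁴ M s⁻¹.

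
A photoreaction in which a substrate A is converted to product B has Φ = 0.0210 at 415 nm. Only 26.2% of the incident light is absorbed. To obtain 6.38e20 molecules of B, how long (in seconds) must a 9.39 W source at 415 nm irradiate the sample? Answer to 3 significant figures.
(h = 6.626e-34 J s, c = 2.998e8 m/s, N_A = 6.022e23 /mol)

Product: 6.38e20 / 6.022e23 = 0.001059 mol.
Photons that must be absorbed: 0.001059 / 0.0210 = 0.05043 mol.
Incident photons needed: 0.05043 / 0.262 = 0.1925 mol.
Photon energy: hc/λ = 4.787e-19 J; per mole, 2.883e5 J mol⁻¹.
Energy required: 0.1925 × 2.883e5 = 5.550e4 J.
Time: 5.550e4 J / 9.39 W = 5910 s.

t ≈ 5910 s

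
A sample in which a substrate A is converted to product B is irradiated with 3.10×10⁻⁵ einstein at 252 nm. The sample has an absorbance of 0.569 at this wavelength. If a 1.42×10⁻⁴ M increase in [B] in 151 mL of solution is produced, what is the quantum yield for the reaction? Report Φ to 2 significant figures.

Product: (1.42×10⁻⁴ M)(0.151 L) = 2.144×10⁻⁵ mol.
Fraction absorbed: 1 − 10^(−0.569) = 0.7302.
Photons absorbed: 0.7302 × 3.10×10⁻⁵ = 2.264×10⁻⁵ mol.
Φ = 2.144×10⁻⁵ mol / 2.264×10⁻⁵ mol photons = 0.95.

Φ = 0.95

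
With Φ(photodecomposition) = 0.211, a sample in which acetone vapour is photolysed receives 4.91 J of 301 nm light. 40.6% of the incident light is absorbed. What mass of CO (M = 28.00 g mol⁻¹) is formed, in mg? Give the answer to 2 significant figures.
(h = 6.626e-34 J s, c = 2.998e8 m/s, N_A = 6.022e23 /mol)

Photon energy at 301 nm: hc/λ = (6.626e-34)(2.998e8)/(301e-9) = 6.600e-19 J.
Photons incident: 4.91 / 6.600e-19 = 7.439e18, i.e. 7.439e18/6.022e23 = 1.235e-5 mol.
Photons absorbed: 0.406 × 1.235e-5 = 5.014e-6 mol.
Product: Φ × n_abs = 0.211 × 5.014e-6 = 1.058e-6 mol.
Mass: 1.058e-6 × 28.00 = 2.962e-5 g = 0.030 mg.

0.030 mg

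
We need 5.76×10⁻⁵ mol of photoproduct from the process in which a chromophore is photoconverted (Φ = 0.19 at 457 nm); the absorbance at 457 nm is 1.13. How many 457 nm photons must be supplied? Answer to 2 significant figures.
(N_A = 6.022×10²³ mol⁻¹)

2.0×10²⁰ photons

Photons that must be absorbed: 5.76×10⁻⁵ / 0.19 = 3.032×10⁻⁴ mol.
Fraction absorbed: 1 − 10^(−1.13) = 0.9259.
Incident photons needed: 3.032×10⁻⁴ / 0.9259 = 3.275×10⁻⁴ mol.
Photon count: 3.275×10⁻⁴ × 6.022×10²³ = 2.0×10²⁰.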